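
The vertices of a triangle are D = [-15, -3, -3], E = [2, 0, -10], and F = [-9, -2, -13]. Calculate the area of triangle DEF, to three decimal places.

DE = (17, 3, -7),  DF = (6, 1, -10)
i: 3·(-10) - (-7)·1 = -30 - (-7) = -23
j: (-7)·6 - 17·(-10) = -42 - (-170) = 128
k: 17·1 - 3·6 = 17 - 18 = -1
DE × DF = (-23, 128, -1)
|DE × DF| = √16914 ≈ 130.0538
area = ½ · 130.0538 ≈ 65.027

65.027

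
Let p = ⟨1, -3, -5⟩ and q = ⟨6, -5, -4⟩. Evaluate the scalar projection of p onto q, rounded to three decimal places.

4.672

p · q = 1·6 + (-3)·(-5) + (-5)·(-4) = 6 + 15 + 20 = 41
|q| = √(36 + 25 + 16) = √77 ≈ 8.7750
comp_q p = 41 / √77 ≈ 4.672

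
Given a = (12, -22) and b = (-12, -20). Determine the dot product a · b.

a · b = 12·(-12) + (-22)·(-20) = -144 + 440 = 296

296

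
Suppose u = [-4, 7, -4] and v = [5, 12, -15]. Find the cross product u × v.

i: 7·(-15) - (-4)·12 = -105 - (-48) = -57
j: (-4)·5 - (-4)·(-15) = -20 - 60 = -80
k: (-4)·12 - 7·5 = -48 - 35 = -83
u × v = (-57, -80, -83)

(-57, -80, -83)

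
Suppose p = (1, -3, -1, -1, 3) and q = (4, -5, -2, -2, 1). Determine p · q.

26

p · q = 1·4 + (-3)·(-5) + (-1)·(-2) + (-1)·(-2) + 3·1 = 4 + 15 + 2 + 2 + 3 = 26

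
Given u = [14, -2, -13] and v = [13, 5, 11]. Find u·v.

29

u · v = 14·13 + (-2)·5 + (-13)·11 = 182 - 10 - 143 = 29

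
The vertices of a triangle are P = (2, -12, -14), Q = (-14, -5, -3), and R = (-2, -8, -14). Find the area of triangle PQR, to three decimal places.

PQ = (-16, 7, 11),  PR = (-4, 4, 0)
i: 7·0 - 11·4 = 0 - 44 = -44
j: 11·(-4) - (-16)·0 = -44 - 0 = -44
k: (-16)·4 - 7·(-4) = -64 - (-28) = -36
PQ × PR = (-44, -44, -36)
|PQ × PR| = √5168 ≈ 71.8888
area = ½ · 71.8888 ≈ 35.944

35.944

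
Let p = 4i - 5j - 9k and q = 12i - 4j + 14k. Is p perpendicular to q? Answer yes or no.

no

p · q = 4·12 + (-5)·(-4) + (-9)·14 = 48 + 20 - 126 = -58
Nonzero, so the vectors are not orthogonal.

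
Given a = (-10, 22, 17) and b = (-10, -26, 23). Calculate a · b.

a · b = (-10)·(-10) + 22·(-26) + 17·23 = 100 - 572 + 391 = -81

-81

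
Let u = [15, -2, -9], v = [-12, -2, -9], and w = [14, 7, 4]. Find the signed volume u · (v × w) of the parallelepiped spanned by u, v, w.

1485

v × w:
i: (-2)·4 - (-9)·7 = -8 - (-63) = 55
j: (-9)·14 - (-12)·4 = -126 - (-48) = -78
k: (-12)·7 - (-2)·14 = -84 - (-28) = -56
v × w = (55, -78, -56)
u · (v × w) = 15·55 + (-2)·(-78) + (-9)·(-56) = 825 + 156 + 504 = 1485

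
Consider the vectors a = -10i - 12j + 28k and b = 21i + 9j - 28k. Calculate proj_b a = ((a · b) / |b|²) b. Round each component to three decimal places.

(-17.720, -7.594, 23.626)

a · b = (-10)·21 + (-12)·9 + 28·(-28) = -210 - 108 - 784 = -1102
|b|² = 441 + 81 + 784 = 1306
proj_b a = (-1102/1306) · (21, 9, -28) ≈ (-17.720, -7.594, 23.626)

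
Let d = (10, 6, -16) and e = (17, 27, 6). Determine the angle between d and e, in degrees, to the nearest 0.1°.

d · e = 10·17 + 6·27 + (-16)·6 = 170 + 162 - 96 = 236
|d|² = 100 + 36 + 256 = 392,  |d| = √392 ≈ 19.798990
|e|² = 289 + 729 + 36 = 1054,  |e| = √1054 ≈ 32.465366
cos θ = 236 / (19.798990 · 32.465366) ≈ 0.36715
θ = arccos(0.36715) ≈ 68.5°

68.5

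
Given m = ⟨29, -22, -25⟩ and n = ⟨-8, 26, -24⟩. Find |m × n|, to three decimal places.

1588.894

i: (-22)·(-24) - (-25)·26 = 528 - (-650) = 1178
j: (-25)·(-8) - 29·(-24) = 200 - (-696) = 896
k: 29·26 - (-22)·(-8) = 754 - 176 = 578
m × n = (1178, 896, 578)
|m × n| = √(1178² + 896² + 578²) = √2524584 ≈ 1588.8940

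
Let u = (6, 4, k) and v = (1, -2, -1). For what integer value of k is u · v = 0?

u · v = 6·1 + 4·(-2) + k·(-1) = -2 - 1k
Set equal to 0: -1k = 2, so k = -2.

-2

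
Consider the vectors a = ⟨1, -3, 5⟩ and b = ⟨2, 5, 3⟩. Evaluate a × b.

i: (-3)·3 - 5·5 = -9 - 25 = -34
j: 5·2 - 1·3 = 10 - 3 = 7
k: 1·5 - (-3)·2 = 5 - (-6) = 11
a × b = (-34, 7, 11)

(-34, 7, 11)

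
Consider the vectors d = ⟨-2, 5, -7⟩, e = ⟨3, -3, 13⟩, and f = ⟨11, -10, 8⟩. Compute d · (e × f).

362

e × f:
i: (-3)·8 - 13·(-10) = -24 - (-130) = 106
j: 13·11 - 3·8 = 143 - 24 = 119
k: 3·(-10) - (-3)·11 = -30 - (-33) = 3
e × f = (106, 119, 3)
d · (e × f) = (-2)·106 + 5·119 + (-7)·3 = -212 + 595 - 21 = 362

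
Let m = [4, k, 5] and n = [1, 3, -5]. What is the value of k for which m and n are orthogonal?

7

m · n = 4·1 + k·3 + 5·(-5) = -21 + 3k
Set equal to 0: 3k = 21, so k = 7.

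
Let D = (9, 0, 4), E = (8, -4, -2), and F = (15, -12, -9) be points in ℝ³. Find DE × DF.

(-20, -49, 36)

DE = (-1, -4, -6)
DF = (6, -12, -13)
i: (-4)·(-13) - (-6)·(-12) = 52 - 72 = -20
j: (-6)·6 - (-1)·(-13) = -36 - 13 = -49
k: (-1)·(-12) - (-4)·6 = 12 - (-24) = 36
DE × DF = (-20, -49, 36)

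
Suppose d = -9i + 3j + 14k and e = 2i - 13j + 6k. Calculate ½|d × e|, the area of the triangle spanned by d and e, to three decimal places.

121.496

i: 3·6 - 14·(-13) = 18 - (-182) = 200
j: 14·2 - (-9)·6 = 28 - (-54) = 82
k: (-9)·(-13) - 3·2 = 117 - 6 = 111
d × e = (200, 82, 111)
|d × e| = √(200² + 82² + 111²) = √59045 ≈ 242.9918
area = ½ · 242.9918 ≈ 121.496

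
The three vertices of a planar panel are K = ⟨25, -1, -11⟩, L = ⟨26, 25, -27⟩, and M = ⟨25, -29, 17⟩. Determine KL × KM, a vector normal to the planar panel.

(280, -28, -28)

KL = (1, 26, -16)
KM = (0, -28, 28)
i: 26·28 - (-16)·(-28) = 728 - 448 = 280
j: (-16)·0 - 1·28 = 0 - 28 = -28
k: 1·(-28) - 26·0 = -28 - 0 = -28
KL × KM = (280, -28, -28)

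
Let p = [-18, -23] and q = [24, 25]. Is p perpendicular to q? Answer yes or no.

no

p · q = (-18)·24 + (-23)·25 = -432 - 575 = -1007
Nonzero, so the vectors are not orthogonal.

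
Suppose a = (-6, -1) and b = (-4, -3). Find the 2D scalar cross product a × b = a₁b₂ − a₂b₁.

14

(-6)·(-3) - (-1)·(-4) = 18 - 4 = 14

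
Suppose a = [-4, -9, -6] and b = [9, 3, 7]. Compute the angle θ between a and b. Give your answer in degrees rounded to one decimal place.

140.6

a · b = (-4)·9 + (-9)·3 + (-6)·7 = -36 - 27 - 42 = -105
|a|² = 16 + 81 + 36 = 133,  |a| = √133 ≈ 11.532563
|b|² = 81 + 9 + 49 = 139,  |b| = √139 ≈ 11.789826
cos θ = -105 / (11.532563 · 11.789826) ≈ -0.77225
θ = arccos(-0.77225) ≈ 140.6°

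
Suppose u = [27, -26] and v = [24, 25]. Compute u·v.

-2

u · v = 27·24 + (-26)·25 = 648 - 650 = -2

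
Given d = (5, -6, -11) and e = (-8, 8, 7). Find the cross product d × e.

i: (-6)·7 - (-11)·8 = -42 - (-88) = 46
j: (-11)·(-8) - 5·7 = 88 - 35 = 53
k: 5·8 - (-6)·(-8) = 40 - 48 = -8
d × e = (46, 53, -8)

(46, 53, -8)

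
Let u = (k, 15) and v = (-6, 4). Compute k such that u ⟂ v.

10

u · v = k·(-6) + 15·4 = 60 - 6k
Set equal to 0: -6k = -60, so k = 10.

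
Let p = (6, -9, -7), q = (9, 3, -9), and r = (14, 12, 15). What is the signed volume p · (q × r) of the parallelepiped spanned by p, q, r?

q × r:
i: 3·15 - (-9)·12 = 45 - (-108) = 153
j: (-9)·14 - 9·15 = -126 - 135 = -261
k: 9·12 - 3·14 = 108 - 42 = 66
q × r = (153, -261, 66)
p · (q × r) = 6·153 + (-9)·(-261) + (-7)·66 = 918 + 2349 - 462 = 2805

2805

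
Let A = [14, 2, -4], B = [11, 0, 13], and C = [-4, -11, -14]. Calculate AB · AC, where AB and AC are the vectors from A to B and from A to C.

-90

AB = B − A = (-3, -2, 17)
AC = C − A = (-18, -13, -10)
AB · AC = (-3)·(-18) + (-2)·(-13) + 17·(-10) = 54 + 26 - 170 = -90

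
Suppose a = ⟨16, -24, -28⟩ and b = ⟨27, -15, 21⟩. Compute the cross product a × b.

(-924, -1092, 408)

i: (-24)·21 - (-28)·(-15) = -504 - 420 = -924
j: (-28)·27 - 16·21 = -756 - 336 = -1092
k: 16·(-15) - (-24)·27 = -240 - (-648) = 408
a × b = (-924, -1092, 408)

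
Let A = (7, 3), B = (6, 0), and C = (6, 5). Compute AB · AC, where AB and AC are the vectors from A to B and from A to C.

-5

AB = B − A = (-1, -3)
AC = C − A = (-1, 2)
AB · AC = (-1)·(-1) + (-3)·2 = 1 - 6 = -5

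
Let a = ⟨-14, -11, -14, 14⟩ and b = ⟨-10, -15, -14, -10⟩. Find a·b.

361

a · b = (-14)·(-10) + (-11)·(-15) + (-14)·(-14) + 14·(-10) = 140 + 165 + 196 - 140 = 361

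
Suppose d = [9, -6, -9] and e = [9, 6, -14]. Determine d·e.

171

d · e = 9·9 + (-6)·6 + (-9)·(-14) = 81 - 36 + 126 = 171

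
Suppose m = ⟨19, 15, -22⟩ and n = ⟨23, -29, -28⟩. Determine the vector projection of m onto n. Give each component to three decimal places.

m · n = 19·23 + 15·(-29) + (-22)·(-28) = 437 - 435 + 616 = 618
|n|² = 529 + 841 + 784 = 2154
proj_n m = (618/2154) · (23, -29, -28) ≈ (6.599, -8.320, -8.033)

(6.599, -8.320, -8.033)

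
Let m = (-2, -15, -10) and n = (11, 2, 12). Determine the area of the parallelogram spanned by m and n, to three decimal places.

i: (-15)·12 - (-10)·2 = -180 - (-20) = -160
j: (-10)·11 - (-2)·12 = -110 - (-24) = -86
k: (-2)·2 - (-15)·11 = -4 - (-165) = 161
m × n = (-160, -86, 161)
|m × n| = √((-160)² + (-86)² + 161²) = √58917 ≈ 242.7282

242.728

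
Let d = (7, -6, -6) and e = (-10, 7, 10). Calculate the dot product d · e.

d · e = 7·(-10) + (-6)·7 + (-6)·10 = -70 - 42 - 60 = -172

-172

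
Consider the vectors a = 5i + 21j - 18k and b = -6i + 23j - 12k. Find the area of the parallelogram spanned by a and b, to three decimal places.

i: 21·(-12) - (-18)·23 = -252 - (-414) = 162
j: (-18)·(-6) - 5·(-12) = 108 - (-60) = 168
k: 5·23 - 21·(-6) = 115 - (-126) = 241
a × b = (162, 168, 241)
|a × b| = √(162² + 168² + 241²) = √112549 ≈ 335.4832

335.483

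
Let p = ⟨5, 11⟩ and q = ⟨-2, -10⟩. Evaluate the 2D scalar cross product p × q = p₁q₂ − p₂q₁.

-28

5·(-10) - 11·(-2) = -50 - (-22) = -28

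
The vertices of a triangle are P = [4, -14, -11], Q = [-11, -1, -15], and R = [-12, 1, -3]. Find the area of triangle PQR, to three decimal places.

PQ = (-15, 13, -4),  PR = (-16, 15, 8)
i: 13·8 - (-4)·15 = 104 - (-60) = 164
j: (-4)·(-16) - (-15)·8 = 64 - (-120) = 184
k: (-15)·15 - 13·(-16) = -225 - (-208) = -17
PQ × PR = (164, 184, -17)
|PQ × PR| = √61041 ≈ 247.0648
area = ½ · 247.0648 ≈ 123.532

123.532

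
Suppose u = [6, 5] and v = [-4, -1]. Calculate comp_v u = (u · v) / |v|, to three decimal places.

-7.034

u · v = 6·(-4) + 5·(-1) = -24 - 5 = -29
|v| = √(16 + 1) = √17 ≈ 4.1231
comp_v u = -29 / √17 ≈ -7.034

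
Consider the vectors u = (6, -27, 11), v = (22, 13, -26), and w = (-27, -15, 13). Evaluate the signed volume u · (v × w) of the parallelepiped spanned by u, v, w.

-12327

v × w:
i: 13·13 - (-26)·(-15) = 169 - 390 = -221
j: (-26)·(-27) - 22·13 = 702 - 286 = 416
k: 22·(-15) - 13·(-27) = -330 - (-351) = 21
v × w = (-221, 416, 21)
u · (v × w) = 6·(-221) + (-27)·416 + 11·21 = -1326 - 11232 + 231 = -12327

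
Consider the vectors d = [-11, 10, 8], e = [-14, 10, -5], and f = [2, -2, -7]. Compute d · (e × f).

-136

e × f:
i: 10·(-7) - (-5)·(-2) = -70 - 10 = -80
j: (-5)·2 - (-14)·(-7) = -10 - 98 = -108
k: (-14)·(-2) - 10·2 = 28 - 20 = 8
e × f = (-80, -108, 8)
d · (e × f) = (-11)·(-80) + 10·(-108) + 8·8 = 880 - 1080 + 64 = -136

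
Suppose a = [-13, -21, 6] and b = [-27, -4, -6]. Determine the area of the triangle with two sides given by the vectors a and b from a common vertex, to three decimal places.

293.822

i: (-21)·(-6) - 6·(-4) = 126 - (-24) = 150
j: 6·(-27) - (-13)·(-6) = -162 - 78 = -240
k: (-13)·(-4) - (-21)·(-27) = 52 - 567 = -515
a × b = (150, -240, -515)
|a × b| = √(150² + (-240)² + (-515)²) = √345325 ≈ 587.6436
area = ½ · 587.6436 ≈ 293.822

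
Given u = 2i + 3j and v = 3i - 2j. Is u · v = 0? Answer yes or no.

u · v = 2·3 + 3·(-2) = 6 - 6 = 0
Zero, so the vectors are orthogonal.

yes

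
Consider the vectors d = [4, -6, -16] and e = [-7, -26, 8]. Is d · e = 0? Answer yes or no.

yes

d · e = 4·(-7) + (-6)·(-26) + (-16)·8 = -28 + 156 - 128 = 0
Zero, so the vectors are orthogonal.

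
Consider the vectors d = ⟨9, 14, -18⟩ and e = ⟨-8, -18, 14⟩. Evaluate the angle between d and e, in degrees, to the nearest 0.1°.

166.5

d · e = 9·(-8) + 14·(-18) + (-18)·14 = -72 - 252 - 252 = -576
|d|² = 81 + 196 + 324 = 601,  |d| = √601 ≈ 24.515301
|e|² = 64 + 324 + 196 = 584,  |e| = √584 ≈ 24.166092
cos θ = -576 / (24.515301 · 24.166092) ≈ -0.97225
θ = arccos(-0.97225) ≈ 166.5°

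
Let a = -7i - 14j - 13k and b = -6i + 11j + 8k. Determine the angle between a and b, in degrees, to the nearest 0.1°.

135.6

a · b = (-7)·(-6) + (-14)·11 + (-13)·8 = 42 - 154 - 104 = -216
|a|² = 49 + 196 + 169 = 414,  |a| = √414 ≈ 20.346990
|b|² = 36 + 121 + 64 = 221,  |b| = √221 ≈ 14.866069
cos θ = -216 / (20.346990 · 14.866069) ≈ -0.71410
θ = arccos(-0.71410) ≈ 135.6°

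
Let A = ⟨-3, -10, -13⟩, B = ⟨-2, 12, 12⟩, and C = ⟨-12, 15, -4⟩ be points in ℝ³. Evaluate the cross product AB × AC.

AB = (1, 22, 25)
AC = (-9, 25, 9)
i: 22·9 - 25·25 = 198 - 625 = -427
j: 25·(-9) - 1·9 = -225 - 9 = -234
k: 1·25 - 22·(-9) = 25 - (-198) = 223
AB × AC = (-427, -234, 223)

(-427, -234, 223)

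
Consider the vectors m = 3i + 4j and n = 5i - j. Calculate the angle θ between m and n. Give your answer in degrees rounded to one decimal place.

m · n = 3·5 + 4·(-1) = 15 - 4 = 11
|m|² = 9 + 16 = 25,  |m| = √25 ≈ 5.000000
|n|² = 25 + 1 = 26,  |n| = √26 ≈ 5.099020
cos θ = 11 / (5.000000 · 5.099020) ≈ 0.43146
θ = arccos(0.43146) ≈ 64.4°

64.4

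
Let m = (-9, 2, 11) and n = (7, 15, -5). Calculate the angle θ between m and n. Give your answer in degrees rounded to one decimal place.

m · n = (-9)·7 + 2·15 + 11·(-5) = -63 + 30 - 55 = -88
|m|² = 81 + 4 + 121 = 206,  |m| = √206 ≈ 14.352700
|n|² = 49 + 225 + 25 = 299,  |n| = √299 ≈ 17.291616
cos θ = -88 / (14.352700 · 17.291616) ≈ -0.35458
θ = arccos(-0.35458) ≈ 110.8°

110.8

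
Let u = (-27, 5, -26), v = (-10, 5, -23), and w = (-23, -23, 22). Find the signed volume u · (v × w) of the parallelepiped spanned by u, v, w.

v × w:
i: 5·22 - (-23)·(-23) = 110 - 529 = -419
j: (-23)·(-23) - (-10)·22 = 529 - (-220) = 749
k: (-10)·(-23) - 5·(-23) = 230 - (-115) = 345
v × w = (-419, 749, 345)
u · (v × w) = (-27)·(-419) + 5·749 + (-26)·345 = 11313 + 3745 - 8970 = 6088

6088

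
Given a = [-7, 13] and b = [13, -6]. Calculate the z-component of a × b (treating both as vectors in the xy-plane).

(-7)·(-6) - 13·13 = 42 - 169 = -127

-127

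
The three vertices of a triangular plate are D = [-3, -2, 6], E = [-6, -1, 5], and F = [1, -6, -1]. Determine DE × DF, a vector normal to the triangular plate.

DE = (-3, 1, -1)
DF = (4, -4, -7)
i: 1·(-7) - (-1)·(-4) = -7 - 4 = -11
j: (-1)·4 - (-3)·(-7) = -4 - 21 = -25
k: (-3)·(-4) - 1·4 = 12 - 4 = 8
DE × DF = (-11, -25, 8)

(-11, -25, 8)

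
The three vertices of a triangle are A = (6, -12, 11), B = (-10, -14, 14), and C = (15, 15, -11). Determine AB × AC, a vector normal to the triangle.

(-37, -325, -414)

AB = (-16, -2, 3)
AC = (9, 27, -22)
i: (-2)·(-22) - 3·27 = 44 - 81 = -37
j: 3·9 - (-16)·(-22) = 27 - 352 = -325
k: (-16)·27 - (-2)·9 = -432 - (-18) = -414
AB × AC = (-37, -325, -414)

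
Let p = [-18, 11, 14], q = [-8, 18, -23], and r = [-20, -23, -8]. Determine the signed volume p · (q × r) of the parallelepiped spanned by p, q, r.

24086

q × r:
i: 18·(-8) - (-23)·(-23) = -144 - 529 = -673
j: (-23)·(-20) - (-8)·(-8) = 460 - 64 = 396
k: (-8)·(-23) - 18·(-20) = 184 - (-360) = 544
q × r = (-673, 396, 544)
p · (q × r) = (-18)·(-673) + 11·396 + 14·544 = 12114 + 4356 + 7616 = 24086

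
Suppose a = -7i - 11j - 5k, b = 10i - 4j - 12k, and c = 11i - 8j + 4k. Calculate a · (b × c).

2856

b × c:
i: (-4)·4 - (-12)·(-8) = -16 - 96 = -112
j: (-12)·11 - 10·4 = -132 - 40 = -172
k: 10·(-8) - (-4)·11 = -80 - (-44) = -36
b × c = (-112, -172, -36)
a · (b × c) = (-7)·(-112) + (-11)·(-172) + (-5)·(-36) = 784 + 1892 + 180 = 2856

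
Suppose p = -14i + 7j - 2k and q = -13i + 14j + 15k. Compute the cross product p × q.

(133, 236, -105)

i: 7·15 - (-2)·14 = 105 - (-28) = 133
j: (-2)·(-13) - (-14)·15 = 26 - (-210) = 236
k: (-14)·14 - 7·(-13) = -196 - (-91) = -105
p × q = (133, 236, -105)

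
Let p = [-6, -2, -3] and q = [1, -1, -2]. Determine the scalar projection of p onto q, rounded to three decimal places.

p · q = (-6)·1 + (-2)·(-1) + (-3)·(-2) = -6 + 2 + 6 = 2
|q| = √(1 + 1 + 4) = √6 ≈ 2.4495
comp_q p = 2 / √6 ≈ 0.816

0.816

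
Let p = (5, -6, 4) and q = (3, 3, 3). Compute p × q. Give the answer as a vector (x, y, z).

i: (-6)·3 - 4·3 = -18 - 12 = -30
j: 4·3 - 5·3 = 12 - 15 = -3
k: 5·3 - (-6)·3 = 15 - (-18) = 33
p × q = (-30, -3, 33)

(-30, -3, 33)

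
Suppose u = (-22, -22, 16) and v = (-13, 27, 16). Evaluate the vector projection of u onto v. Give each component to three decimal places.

(0.586, -1.217, -0.721)

u · v = (-22)·(-13) + (-22)·27 + 16·16 = 286 - 594 + 256 = -52
|v|² = 169 + 729 + 256 = 1154
proj_v u = (-52/1154) · (-13, 27, 16) ≈ (0.586, -1.217, -0.721)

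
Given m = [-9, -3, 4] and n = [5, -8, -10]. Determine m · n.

m · n = (-9)·5 + (-3)·(-8) + 4·(-10) = -45 + 24 - 40 = -61

-61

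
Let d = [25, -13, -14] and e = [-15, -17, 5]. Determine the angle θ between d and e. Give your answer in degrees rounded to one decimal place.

107.9

d · e = 25·(-15) + (-13)·(-17) + (-14)·5 = -375 + 221 - 70 = -224
|d|² = 625 + 169 + 196 = 990,  |d| = √990 ≈ 31.464265
|e|² = 225 + 289 + 25 = 539,  |e| = √539 ≈ 23.216374
cos θ = -224 / (31.464265 · 23.216374) ≈ -0.30665
θ = arccos(-0.30665) ≈ 107.9°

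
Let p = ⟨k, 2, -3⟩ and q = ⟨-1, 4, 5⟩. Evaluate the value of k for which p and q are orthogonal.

-7

p · q = k·(-1) + 2·4 + (-3)·5 = -7 - 1k
Set equal to 0: -1k = 7, so k = -7.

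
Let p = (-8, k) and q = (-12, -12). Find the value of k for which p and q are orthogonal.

8

p · q = (-8)·(-12) + k·(-12) = 96 - 12k
Set equal to 0: -12k = -96, so k = 8.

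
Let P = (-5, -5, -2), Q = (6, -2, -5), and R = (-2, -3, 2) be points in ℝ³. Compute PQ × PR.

PQ = (11, 3, -3)
PR = (3, 2, 4)
i: 3·4 - (-3)·2 = 12 - (-6) = 18
j: (-3)·3 - 11·4 = -9 - 44 = -53
k: 11·2 - 3·3 = 22 - 9 = 13
PQ × PR = (18, -53, 13)

(18, -53, 13)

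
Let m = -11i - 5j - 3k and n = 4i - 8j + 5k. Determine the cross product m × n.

(-49, 43, 108)

i: (-5)·5 - (-3)·(-8) = -25 - 24 = -49
j: (-3)·4 - (-11)·5 = -12 - (-55) = 43
k: (-11)·(-8) - (-5)·4 = 88 - (-20) = 108
m × n = (-49, 43, 108)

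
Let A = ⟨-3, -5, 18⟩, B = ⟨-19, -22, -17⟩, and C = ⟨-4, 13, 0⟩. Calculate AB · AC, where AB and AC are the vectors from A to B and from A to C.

340

AB = B − A = (-16, -17, -35)
AC = C − A = (-1, 18, -18)
AB · AC = (-16)·(-1) + (-17)·18 + (-35)·(-18) = 16 - 306 + 630 = 340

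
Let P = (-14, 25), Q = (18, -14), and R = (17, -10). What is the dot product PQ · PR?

PQ = Q − P = (32, -39)
PR = R − P = (31, -35)
PQ · PR = 32·31 + (-39)·(-35) = 992 + 1365 = 2357

2357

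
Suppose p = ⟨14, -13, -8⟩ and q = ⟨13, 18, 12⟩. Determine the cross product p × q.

i: (-13)·12 - (-8)·18 = -156 - (-144) = -12
j: (-8)·13 - 14·12 = -104 - 168 = -272
k: 14·18 - (-13)·13 = 252 - (-169) = 421
p × q = (-12, -272, 421)

(-12, -272, 421)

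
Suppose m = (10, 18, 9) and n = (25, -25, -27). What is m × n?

(-261, 495, -700)

i: 18·(-27) - 9·(-25) = -486 - (-225) = -261
j: 9·25 - 10·(-27) = 225 - (-270) = 495
k: 10·(-25) - 18·25 = -250 - 450 = -700
m × n = (-261, 495, -700)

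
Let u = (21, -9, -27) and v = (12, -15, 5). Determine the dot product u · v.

252

u · v = 21·12 + (-9)·(-15) + (-27)·5 = 252 + 135 - 135 = 252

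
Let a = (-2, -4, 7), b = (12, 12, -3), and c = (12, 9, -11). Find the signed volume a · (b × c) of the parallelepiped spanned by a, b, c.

-426

b × c:
i: 12·(-11) - (-3)·9 = -132 - (-27) = -105
j: (-3)·12 - 12·(-11) = -36 - (-132) = 96
k: 12·9 - 12·12 = 108 - 144 = -36
b × c = (-105, 96, -36)
a · (b × c) = (-2)·(-105) + (-4)·96 + 7·(-36) = 210 - 384 - 252 = -426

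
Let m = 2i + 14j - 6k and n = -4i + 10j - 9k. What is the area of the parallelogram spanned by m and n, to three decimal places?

i: 14·(-9) - (-6)·10 = -126 - (-60) = -66
j: (-6)·(-4) - 2·(-9) = 24 - (-18) = 42
k: 2·10 - 14·(-4) = 20 - (-56) = 76
m × n = (-66, 42, 76)
|m × n| = √((-66)² + 42² + 76²) = √11896 ≈ 109.0688

109.069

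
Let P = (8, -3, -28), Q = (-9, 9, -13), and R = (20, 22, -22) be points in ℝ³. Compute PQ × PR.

(-303, 282, -569)

PQ = (-17, 12, 15)
PR = (12, 25, 6)
i: 12·6 - 15·25 = 72 - 375 = -303
j: 15·12 - (-17)·6 = 180 - (-102) = 282
k: (-17)·25 - 12·12 = -425 - 144 = -569
PQ × PR = (-303, 282, -569)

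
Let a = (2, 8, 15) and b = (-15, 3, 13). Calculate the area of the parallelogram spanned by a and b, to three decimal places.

i: 8·13 - 15·3 = 104 - 45 = 59
j: 15·(-15) - 2·13 = -225 - 26 = -251
k: 2·3 - 8·(-15) = 6 - (-120) = 126
a × b = (59, -251, 126)
|a × b| = √(59² + (-251)² + 126²) = √82358 ≈ 286.9808

286.981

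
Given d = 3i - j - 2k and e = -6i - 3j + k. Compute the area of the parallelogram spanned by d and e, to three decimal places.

i: (-1)·1 - (-2)·(-3) = -1 - 6 = -7
j: (-2)·(-6) - 3·1 = 12 - 3 = 9
k: 3·(-3) - (-1)·(-6) = -9 - 6 = -15
d × e = (-7, 9, -15)
|d × e| = √((-7)² + 9² + (-15)²) = √355 ≈ 18.8414

18.841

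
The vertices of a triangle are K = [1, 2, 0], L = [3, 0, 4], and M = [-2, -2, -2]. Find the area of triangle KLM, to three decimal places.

12.845

KL = (2, -2, 4),  KM = (-3, -4, -2)
i: (-2)·(-2) - 4·(-4) = 4 - (-16) = 20
j: 4·(-3) - 2·(-2) = -12 - (-4) = -8
k: 2·(-4) - (-2)·(-3) = -8 - 6 = -14
KL × KM = (20, -8, -14)
|KL × KM| = √660 ≈ 25.6905
area = ½ · 25.6905 ≈ 12.845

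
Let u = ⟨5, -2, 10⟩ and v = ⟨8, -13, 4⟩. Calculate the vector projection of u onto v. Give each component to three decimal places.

(3.406, -5.534, 1.703)

u · v = 5·8 + (-2)·(-13) + 10·4 = 40 + 26 + 40 = 106
|v|² = 64 + 169 + 16 = 249
proj_v u = (106/249) · (8, -13, 4) ≈ (3.406, -5.534, 1.703)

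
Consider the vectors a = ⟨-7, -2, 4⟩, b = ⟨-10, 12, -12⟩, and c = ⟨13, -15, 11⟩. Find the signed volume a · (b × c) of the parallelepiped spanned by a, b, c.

b × c:
i: 12·11 - (-12)·(-15) = 132 - 180 = -48
j: (-12)·13 - (-10)·11 = -156 - (-110) = -46
k: (-10)·(-15) - 12·13 = 150 - 156 = -6
b × c = (-48, -46, -6)
a · (b × c) = (-7)·(-48) + (-2)·(-46) + 4·(-6) = 336 + 92 - 24 = 404

404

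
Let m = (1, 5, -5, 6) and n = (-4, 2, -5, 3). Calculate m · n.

49

m · n = 1·(-4) + 5·2 + (-5)·(-5) + 6·3 = -4 + 10 + 25 + 18 = 49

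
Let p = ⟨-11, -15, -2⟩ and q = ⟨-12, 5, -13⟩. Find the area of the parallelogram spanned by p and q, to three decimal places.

333.783

i: (-15)·(-13) - (-2)·5 = 195 - (-10) = 205
j: (-2)·(-12) - (-11)·(-13) = 24 - 143 = -119
k: (-11)·5 - (-15)·(-12) = -55 - 180 = -235
p × q = (205, -119, -235)
|p × q| = √(205² + (-119)² + (-235)²) = √111411 ≈ 333.7829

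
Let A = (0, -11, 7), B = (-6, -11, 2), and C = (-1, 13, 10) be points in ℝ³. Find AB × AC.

AB = (-6, 0, -5)
AC = (-1, 24, 3)
i: 0·3 - (-5)·24 = 0 - (-120) = 120
j: (-5)·(-1) - (-6)·3 = 5 - (-18) = 23
k: (-6)·24 - 0·(-1) = -144 - 0 = -144
AB × AC = (120, 23, -144)

(120, 23, -144)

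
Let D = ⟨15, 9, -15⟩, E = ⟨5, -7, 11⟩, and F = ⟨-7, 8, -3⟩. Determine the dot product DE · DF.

548

DE = E − D = (-10, -16, 26)
DF = F − D = (-22, -1, 12)
DE · DF = (-10)·(-22) + (-16)·(-1) + 26·12 = 220 + 16 + 312 = 548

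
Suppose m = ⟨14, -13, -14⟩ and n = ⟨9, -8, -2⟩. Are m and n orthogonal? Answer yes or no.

m · n = 14·9 + (-13)·(-8) + (-14)·(-2) = 126 + 104 + 28 = 258
Nonzero, so the vectors are not orthogonal.

no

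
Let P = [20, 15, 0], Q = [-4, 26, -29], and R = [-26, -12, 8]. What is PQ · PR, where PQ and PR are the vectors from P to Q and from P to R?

575

PQ = Q − P = (-24, 11, -29)
PR = R − P = (-46, -27, 8)
PQ · PR = (-24)·(-46) + 11·(-27) + (-29)·8 = 1104 - 297 - 232 = 575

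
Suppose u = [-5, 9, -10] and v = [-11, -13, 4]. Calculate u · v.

-102

u · v = (-5)·(-11) + 9·(-13) + (-10)·4 = 55 - 117 - 40 = -102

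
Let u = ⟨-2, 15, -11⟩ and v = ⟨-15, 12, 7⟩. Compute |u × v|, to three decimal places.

358.624

i: 15·7 - (-11)·12 = 105 - (-132) = 237
j: (-11)·(-15) - (-2)·7 = 165 - (-14) = 179
k: (-2)·12 - 15·(-15) = -24 - (-225) = 201
u × v = (237, 179, 201)
|u × v| = √(237² + 179² + 201²) = √128611 ≈ 358.6238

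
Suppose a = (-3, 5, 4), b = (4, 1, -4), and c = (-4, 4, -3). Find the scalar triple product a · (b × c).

b × c:
i: 1·(-3) - (-4)·4 = -3 - (-16) = 13
j: (-4)·(-4) - 4·(-3) = 16 - (-12) = 28
k: 4·4 - 1·(-4) = 16 - (-4) = 20
b × c = (13, 28, 20)
a · (b × c) = (-3)·13 + 5·28 + 4·20 = -39 + 140 + 80 = 181

181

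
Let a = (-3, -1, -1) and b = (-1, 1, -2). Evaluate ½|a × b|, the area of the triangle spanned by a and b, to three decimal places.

3.536

i: (-1)·(-2) - (-1)·1 = 2 - (-1) = 3
j: (-1)·(-1) - (-3)·(-2) = 1 - 6 = -5
k: (-3)·1 - (-1)·(-1) = -3 - 1 = -4
a × b = (3, -5, -4)
|a × b| = √(3² + (-5)² + (-4)²) = √50 ≈ 7.0711
area = ½ · 7.0711 ≈ 3.536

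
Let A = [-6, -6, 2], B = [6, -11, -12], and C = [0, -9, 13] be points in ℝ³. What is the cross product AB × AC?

AB = (12, -5, -14)
AC = (6, -3, 11)
i: (-5)·11 - (-14)·(-3) = -55 - 42 = -97
j: (-14)·6 - 12·11 = -84 - 132 = -216
k: 12·(-3) - (-5)·6 = -36 - (-30) = -6
AB × AC = (-97, -216, -6)

(-97, -216, -6)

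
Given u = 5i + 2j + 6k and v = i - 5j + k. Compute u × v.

(32, 1, -27)

i: 2·1 - 6·(-5) = 2 - (-30) = 32
j: 6·1 - 5·1 = 6 - 5 = 1
k: 5·(-5) - 2·1 = -25 - 2 = -27
u × v = (32, 1, -27)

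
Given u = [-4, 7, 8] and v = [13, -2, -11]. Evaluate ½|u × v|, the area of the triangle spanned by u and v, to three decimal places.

59.603

i: 7·(-11) - 8·(-2) = -77 - (-16) = -61
j: 8·13 - (-4)·(-11) = 104 - 44 = 60
k: (-4)·(-2) - 7·13 = 8 - 91 = -83
u × v = (-61, 60, -83)
|u × v| = √((-61)² + 60² + (-83)²) = √14210 ≈ 119.2057
area = ½ · 119.2057 ≈ 59.603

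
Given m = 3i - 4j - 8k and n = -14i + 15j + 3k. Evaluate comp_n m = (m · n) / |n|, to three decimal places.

m · n = 3·(-14) + (-4)·15 + (-8)·3 = -42 - 60 - 24 = -126
|n| = √(196 + 225 + 9) = √430 ≈ 20.7364
comp_n m = -126 / √430 ≈ -6.076

-6.076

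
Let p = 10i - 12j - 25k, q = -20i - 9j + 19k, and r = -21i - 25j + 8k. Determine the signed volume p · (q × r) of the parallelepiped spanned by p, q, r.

q × r:
i: (-9)·8 - 19·(-25) = -72 - (-475) = 403
j: 19·(-21) - (-20)·8 = -399 - (-160) = -239
k: (-20)·(-25) - (-9)·(-21) = 500 - 189 = 311
q × r = (403, -239, 311)
p · (q × r) = 10·403 + (-12)·(-239) + (-25)·311 = 4030 + 2868 - 7775 = -877

-877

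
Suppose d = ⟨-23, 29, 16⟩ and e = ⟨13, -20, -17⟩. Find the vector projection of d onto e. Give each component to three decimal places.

d · e = (-23)·13 + 29·(-20) + 16·(-17) = -299 - 580 - 272 = -1151
|e|² = 169 + 400 + 289 = 858
proj_e d = (-1151/858) · (13, -20, -17) ≈ (-17.439, 26.830, 22.805)

(-17.439, 26.830, 22.805)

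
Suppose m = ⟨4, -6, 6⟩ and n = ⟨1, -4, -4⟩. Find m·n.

m · n = 4·1 + (-6)·(-4) + 6·(-4) = 4 + 24 - 24 = 4

4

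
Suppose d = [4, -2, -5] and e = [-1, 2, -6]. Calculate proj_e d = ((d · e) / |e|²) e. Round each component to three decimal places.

(-0.537, 1.073, -3.220)

d · e = 4·(-1) + (-2)·2 + (-5)·(-6) = -4 - 4 + 30 = 22
|e|² = 1 + 4 + 36 = 41
proj_e d = (22/41) · (-1, 2, -6) ≈ (-0.537, 1.073, -3.220)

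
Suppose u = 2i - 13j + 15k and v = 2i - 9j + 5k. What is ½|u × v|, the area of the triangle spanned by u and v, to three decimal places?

36.620

i: (-13)·5 - 15·(-9) = -65 - (-135) = 70
j: 15·2 - 2·5 = 30 - 10 = 20
k: 2·(-9) - (-13)·2 = -18 - (-26) = 8
u × v = (70, 20, 8)
|u × v| = √(70² + 20² + 8²) = √5364 ≈ 73.2393
area = ½ · 73.2393 ≈ 36.620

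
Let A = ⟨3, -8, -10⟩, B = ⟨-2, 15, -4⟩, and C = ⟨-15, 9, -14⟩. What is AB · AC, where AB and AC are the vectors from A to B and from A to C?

AB = B − A = (-5, 23, 6)
AC = C − A = (-18, 17, -4)
AB · AC = (-5)·(-18) + 23·17 + 6·(-4) = 90 + 391 - 24 = 457

457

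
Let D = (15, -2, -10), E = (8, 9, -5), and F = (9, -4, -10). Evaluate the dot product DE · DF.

20

DE = E − D = (-7, 11, 5)
DF = F − D = (-6, -2, 0)
DE · DF = (-7)·(-6) + 11·(-2) + 5·0 = 42 - 22 + 0 = 20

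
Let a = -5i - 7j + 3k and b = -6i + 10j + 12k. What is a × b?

(-114, 42, -92)

i: (-7)·12 - 3·10 = -84 - 30 = -114
j: 3·(-6) - (-5)·12 = -18 - (-60) = 42
k: (-5)·10 - (-7)·(-6) = -50 - 42 = -92
a × b = (-114, 42, -92)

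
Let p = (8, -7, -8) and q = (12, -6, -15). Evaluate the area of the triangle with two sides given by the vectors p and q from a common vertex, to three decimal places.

i: (-7)·(-15) - (-8)·(-6) = 105 - 48 = 57
j: (-8)·12 - 8·(-15) = -96 - (-120) = 24
k: 8·(-6) - (-7)·12 = -48 - (-84) = 36
p × q = (57, 24, 36)
|p × q| = √(57² + 24² + 36²) = √5121 ≈ 71.5612
area = ½ · 71.5612 ≈ 35.781

35.781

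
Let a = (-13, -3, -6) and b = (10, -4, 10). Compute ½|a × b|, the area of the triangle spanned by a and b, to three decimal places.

i: (-3)·10 - (-6)·(-4) = -30 - 24 = -54
j: (-6)·10 - (-13)·10 = -60 - (-130) = 70
k: (-13)·(-4) - (-3)·10 = 52 - (-30) = 82
a × b = (-54, 70, 82)
|a × b| = √((-54)² + 70² + 82²) = √14540 ≈ 120.5819
area = ½ · 120.5819 ≈ 60.291

60.291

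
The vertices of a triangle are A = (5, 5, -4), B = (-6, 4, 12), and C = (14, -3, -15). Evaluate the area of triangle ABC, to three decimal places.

AB = (-11, -1, 16),  AC = (9, -8, -11)
i: (-1)·(-11) - 16·(-8) = 11 - (-128) = 139
j: 16·9 - (-11)·(-11) = 144 - 121 = 23
k: (-11)·(-8) - (-1)·9 = 88 - (-9) = 97
AB × AC = (139, 23, 97)
|AB × AC| = √29259 ≈ 171.0526
area = ½ · 171.0526 ≈ 85.526

85.526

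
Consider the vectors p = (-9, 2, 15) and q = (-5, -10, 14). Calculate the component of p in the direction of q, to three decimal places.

p · q = (-9)·(-5) + 2·(-10) + 15·14 = 45 - 20 + 210 = 235
|q| = √(25 + 100 + 196) = √321 ≈ 17.9165
comp_q p = 235 / √321 ≈ 13.116

13.116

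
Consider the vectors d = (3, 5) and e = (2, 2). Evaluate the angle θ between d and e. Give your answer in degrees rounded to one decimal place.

14.0

d · e = 3·2 + 5·2 = 6 + 10 = 16
|d|² = 9 + 25 = 34,  |d| = √34 ≈ 5.830952
|e|² = 4 + 4 = 8,  |e| = √8 ≈ 2.828427
cos θ = 16 / (5.830952 · 2.828427) ≈ 0.97014
θ = arccos(0.97014) ≈ 14.0°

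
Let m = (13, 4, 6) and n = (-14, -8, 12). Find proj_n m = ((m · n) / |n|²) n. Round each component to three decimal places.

m · n = 13·(-14) + 4·(-8) + 6·12 = -182 - 32 + 72 = -142
|n|² = 196 + 64 + 144 = 404
proj_n m = (-142/404) · (-14, -8, 12) ≈ (4.921, 2.812, -4.218)

(4.921, 2.812, -4.218)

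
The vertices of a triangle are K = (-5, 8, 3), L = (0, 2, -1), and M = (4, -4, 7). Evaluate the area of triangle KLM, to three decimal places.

KL = (5, -6, -4),  KM = (9, -12, 4)
i: (-6)·4 - (-4)·(-12) = -24 - 48 = -72
j: (-4)·9 - 5·4 = -36 - 20 = -56
k: 5·(-12) - (-6)·9 = -60 - (-54) = -6
KL × KM = (-72, -56, -6)
|KL × KM| = √8356 ≈ 91.4112
area = ½ · 91.4112 ≈ 45.706

45.706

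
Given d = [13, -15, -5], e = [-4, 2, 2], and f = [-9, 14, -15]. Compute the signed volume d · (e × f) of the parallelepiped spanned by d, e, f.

e × f:
i: 2·(-15) - 2·14 = -30 - 28 = -58
j: 2·(-9) - (-4)·(-15) = -18 - 60 = -78
k: (-4)·14 - 2·(-9) = -56 - (-18) = -38
e × f = (-58, -78, -38)
d · (e × f) = 13·(-58) + (-15)·(-78) + (-5)·(-38) = -754 + 1170 + 190 = 606

606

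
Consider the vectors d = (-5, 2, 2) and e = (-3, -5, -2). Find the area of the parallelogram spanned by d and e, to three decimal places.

35.398

i: 2·(-2) - 2·(-5) = -4 - (-10) = 6
j: 2·(-3) - (-5)·(-2) = -6 - 10 = -16
k: (-5)·(-5) - 2·(-3) = 25 - (-6) = 31
d × e = (6, -16, 31)
|d × e| = √(6² + (-16)² + 31²) = √1253 ≈ 35.3977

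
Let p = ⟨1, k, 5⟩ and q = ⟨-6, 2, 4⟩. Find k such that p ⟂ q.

-7

p · q = 1·(-6) + k·2 + 5·4 = 14 + 2k
Set equal to 0: 2k = -14, so k = -7.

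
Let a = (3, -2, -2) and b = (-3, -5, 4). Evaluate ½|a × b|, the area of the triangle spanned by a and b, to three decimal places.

14.151

i: (-2)·4 - (-2)·(-5) = -8 - 10 = -18
j: (-2)·(-3) - 3·4 = 6 - 12 = -6
k: 3·(-5) - (-2)·(-3) = -15 - 6 = -21
a × b = (-18, -6, -21)
|a × b| = √((-18)² + (-6)² + (-21)²) = √801 ≈ 28.3019
area = ½ · 28.3019 ≈ 14.151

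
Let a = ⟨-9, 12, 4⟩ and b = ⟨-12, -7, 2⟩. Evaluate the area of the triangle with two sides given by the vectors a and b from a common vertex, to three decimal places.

i: 12·2 - 4·(-7) = 24 - (-28) = 52
j: 4·(-12) - (-9)·2 = -48 - (-18) = -30
k: (-9)·(-7) - 12·(-12) = 63 - (-144) = 207
a × b = (52, -30, 207)
|a × b| = √(52² + (-30)² + 207²) = √46453 ≈ 215.5296
area = ½ · 215.5296 ≈ 107.765

107.765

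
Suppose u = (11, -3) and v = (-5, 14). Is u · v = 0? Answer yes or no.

u · v = 11·(-5) + (-3)·14 = -55 - 42 = -97
Nonzero, so the vectors are not orthogonal.

no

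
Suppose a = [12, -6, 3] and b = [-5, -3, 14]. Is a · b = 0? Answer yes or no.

yes

a · b = 12·(-5) + (-6)·(-3) + 3·14 = -60 + 18 + 42 = 0
Zero, so the vectors are orthogonal.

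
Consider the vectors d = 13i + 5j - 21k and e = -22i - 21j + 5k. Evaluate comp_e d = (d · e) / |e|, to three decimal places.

-16.092

d · e = 13·(-22) + 5·(-21) + (-21)·5 = -286 - 105 - 105 = -496
|e| = √(484 + 441 + 25) = √950 ≈ 30.8221
comp_e d = -496 / √950 ≈ -16.092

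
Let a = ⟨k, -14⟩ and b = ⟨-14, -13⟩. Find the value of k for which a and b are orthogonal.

a · b = k·(-14) + (-14)·(-13) = 182 - 14k
Set equal to 0: -14k = -182, so k = 13.

13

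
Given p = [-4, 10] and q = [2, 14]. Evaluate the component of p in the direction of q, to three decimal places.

p · q = (-4)·2 + 10·14 = -8 + 140 = 132
|q| = √(4 + 196) = √200 ≈ 14.1421
comp_q p = 132 / √200 ≈ 9.334

9.334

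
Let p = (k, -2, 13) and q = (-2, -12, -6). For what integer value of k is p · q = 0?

p · q = k·(-2) + (-2)·(-12) + 13·(-6) = -54 - 2k
Set equal to 0: -2k = 54, so k = -27.

-27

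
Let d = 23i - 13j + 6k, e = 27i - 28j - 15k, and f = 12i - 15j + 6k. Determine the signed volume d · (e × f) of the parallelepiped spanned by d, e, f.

-5007

e × f:
i: (-28)·6 - (-15)·(-15) = -168 - 225 = -393
j: (-15)·12 - 27·6 = -180 - 162 = -342
k: 27·(-15) - (-28)·12 = -405 - (-336) = -69
e × f = (-393, -342, -69)
d · (e × f) = 23·(-393) + (-13)·(-342) + 6·(-69) = -9039 + 4446 - 414 = -5007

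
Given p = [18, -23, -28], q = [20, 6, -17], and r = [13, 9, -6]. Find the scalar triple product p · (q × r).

q × r:
i: 6·(-6) - (-17)·9 = -36 - (-153) = 117
j: (-17)·13 - 20·(-6) = -221 - (-120) = -101
k: 20·9 - 6·13 = 180 - 78 = 102
q × r = (117, -101, 102)
p · (q × r) = 18·117 + (-23)·(-101) + (-28)·102 = 2106 + 2323 - 2856 = 1573

1573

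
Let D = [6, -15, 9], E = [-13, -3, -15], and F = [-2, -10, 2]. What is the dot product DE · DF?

DE = E − D = (-19, 12, -24)
DF = F − D = (-8, 5, -7)
DE · DF = (-19)·(-8) + 12·5 + (-24)·(-7) = 152 + 60 + 168 = 380

380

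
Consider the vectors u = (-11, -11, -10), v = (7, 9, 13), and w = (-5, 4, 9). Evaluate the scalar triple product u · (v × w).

v × w:
i: 9·9 - 13·4 = 81 - 52 = 29
j: 13·(-5) - 7·9 = -65 - 63 = -128
k: 7·4 - 9·(-5) = 28 - (-45) = 73
v × w = (29, -128, 73)
u · (v × w) = (-11)·29 + (-11)·(-128) + (-10)·73 = -319 + 1408 - 730 = 359

359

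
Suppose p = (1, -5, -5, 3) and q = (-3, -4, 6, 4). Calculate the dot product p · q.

-1

p · q = 1·(-3) + (-5)·(-4) + (-5)·6 + 3·4 = -3 + 20 - 30 + 12 = -1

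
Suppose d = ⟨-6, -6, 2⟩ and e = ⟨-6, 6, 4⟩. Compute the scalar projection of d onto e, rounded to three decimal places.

d · e = (-6)·(-6) + (-6)·6 + 2·4 = 36 - 36 + 8 = 8
|e| = √(36 + 36 + 16) = √88 ≈ 9.3808
comp_e d = 8 / √88 ≈ 0.853

0.853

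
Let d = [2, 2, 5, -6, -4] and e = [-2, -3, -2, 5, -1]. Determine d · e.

d · e = 2·(-2) + 2·(-3) + 5·(-2) + (-6)·5 + (-4)·(-1) = -4 - 6 - 10 - 30 + 4 = -46

-46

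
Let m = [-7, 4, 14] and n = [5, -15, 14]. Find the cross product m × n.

i: 4·14 - 14·(-15) = 56 - (-210) = 266
j: 14·5 - (-7)·14 = 70 - (-98) = 168
k: (-7)·(-15) - 4·5 = 105 - 20 = 85
m × n = (266, 168, 85)

(266, 168, 85)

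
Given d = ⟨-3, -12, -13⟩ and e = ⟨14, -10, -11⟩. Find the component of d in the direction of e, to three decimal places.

d · e = (-3)·14 + (-12)·(-10) + (-13)·(-11) = -42 + 120 + 143 = 221
|e| = √(196 + 100 + 121) = √417 ≈ 20.4206
comp_e d = 221 / √417 ≈ 10.822

10.822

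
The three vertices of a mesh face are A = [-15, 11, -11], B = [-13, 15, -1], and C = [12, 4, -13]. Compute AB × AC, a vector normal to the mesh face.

(62, 274, -122)

AB = (2, 4, 10)
AC = (27, -7, -2)
i: 4·(-2) - 10·(-7) = -8 - (-70) = 62
j: 10·27 - 2·(-2) = 270 - (-4) = 274
k: 2·(-7) - 4·27 = -14 - 108 = -122
AB × AC = (62, 274, -122)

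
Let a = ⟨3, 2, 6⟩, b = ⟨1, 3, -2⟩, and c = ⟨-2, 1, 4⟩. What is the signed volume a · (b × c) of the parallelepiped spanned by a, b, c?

b × c:
i: 3·4 - (-2)·1 = 12 - (-2) = 14
j: (-2)·(-2) - 1·4 = 4 - 4 = 0
k: 1·1 - 3·(-2) = 1 - (-6) = 7
b × c = (14, 0, 7)
a · (b × c) = 3·14 + 2·0 + 6·7 = 42 + 0 + 42 = 84

84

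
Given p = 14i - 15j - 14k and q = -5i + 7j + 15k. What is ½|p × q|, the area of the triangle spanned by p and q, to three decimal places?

95.208

i: (-15)·15 - (-14)·7 = -225 - (-98) = -127
j: (-14)·(-5) - 14·15 = 70 - 210 = -140
k: 14·7 - (-15)·(-5) = 98 - 75 = 23
p × q = (-127, -140, 23)
|p × q| = √((-127)² + (-140)² + 23²) = √36258 ≈ 190.4153
area = ½ · 190.4153 ≈ 95.208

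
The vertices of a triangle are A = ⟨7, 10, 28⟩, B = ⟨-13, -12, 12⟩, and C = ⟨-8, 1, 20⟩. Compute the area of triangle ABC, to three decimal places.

AB = (-20, -22, -16),  AC = (-15, -9, -8)
i: (-22)·(-8) - (-16)·(-9) = 176 - 144 = 32
j: (-16)·(-15) - (-20)·(-8) = 240 - 160 = 80
k: (-20)·(-9) - (-22)·(-15) = 180 - 330 = -150
AB × AC = (32, 80, -150)
|AB × AC| = √29924 ≈ 172.9855
area = ½ · 172.9855 ≈ 86.493

86.493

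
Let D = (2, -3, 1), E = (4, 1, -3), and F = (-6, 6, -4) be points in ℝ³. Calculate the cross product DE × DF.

DE = (2, 4, -4)
DF = (-8, 9, -5)
i: 4·(-5) - (-4)·9 = -20 - (-36) = 16
j: (-4)·(-8) - 2·(-5) = 32 - (-10) = 42
k: 2·9 - 4·(-8) = 18 - (-32) = 50
DE × DF = (16, 42, 50)

(16, 42, 50)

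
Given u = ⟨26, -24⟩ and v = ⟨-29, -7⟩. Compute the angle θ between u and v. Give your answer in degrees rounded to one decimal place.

u · v = 26·(-29) + (-24)·(-7) = -754 + 168 = -586
|u|² = 676 + 576 = 1252,  |u| = √1252 ≈ 35.383612
|v|² = 841 + 49 = 890,  |v| = √890 ≈ 29.832868
cos θ = -586 / (35.383612 · 29.832868) ≈ -0.55514
θ = arccos(-0.55514) ≈ 123.7°

123.7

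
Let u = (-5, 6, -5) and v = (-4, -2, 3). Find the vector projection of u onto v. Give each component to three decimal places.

u · v = (-5)·(-4) + 6·(-2) + (-5)·3 = 20 - 12 - 15 = -7
|v|² = 16 + 4 + 9 = 29
proj_v u = (-7/29) · (-4, -2, 3) ≈ (0.966, 0.483, -0.724)

(0.966, 0.483, -0.724)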